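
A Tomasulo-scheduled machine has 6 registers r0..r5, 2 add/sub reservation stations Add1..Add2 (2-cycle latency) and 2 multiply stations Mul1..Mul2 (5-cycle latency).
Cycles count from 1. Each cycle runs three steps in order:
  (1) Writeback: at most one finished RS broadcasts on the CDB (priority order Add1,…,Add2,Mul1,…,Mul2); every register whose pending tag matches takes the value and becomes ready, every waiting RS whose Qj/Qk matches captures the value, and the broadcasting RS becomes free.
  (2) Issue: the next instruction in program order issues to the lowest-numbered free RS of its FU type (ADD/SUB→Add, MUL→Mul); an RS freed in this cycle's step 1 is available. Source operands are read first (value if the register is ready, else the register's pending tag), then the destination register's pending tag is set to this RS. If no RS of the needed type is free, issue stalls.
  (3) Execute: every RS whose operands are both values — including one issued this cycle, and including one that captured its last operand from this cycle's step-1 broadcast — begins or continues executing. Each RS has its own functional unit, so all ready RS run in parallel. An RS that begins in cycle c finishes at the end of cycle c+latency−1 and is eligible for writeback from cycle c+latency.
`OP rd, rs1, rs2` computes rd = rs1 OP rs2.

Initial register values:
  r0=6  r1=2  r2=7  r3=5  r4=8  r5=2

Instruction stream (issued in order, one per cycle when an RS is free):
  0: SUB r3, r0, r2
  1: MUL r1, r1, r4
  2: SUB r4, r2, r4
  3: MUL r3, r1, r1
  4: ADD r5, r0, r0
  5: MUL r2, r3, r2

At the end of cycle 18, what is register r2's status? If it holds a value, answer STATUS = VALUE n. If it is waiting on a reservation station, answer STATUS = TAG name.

  c1: issue SUB r3<-Add1  regs: r0:6,r1:2,r2:7,r3:Add1,r4:8,r5:2
  c2: issue MUL r1<-Mul1  regs: r0:6,r1:Mul1,r2:7,r3:Add1,r4:8,r5:2
  c3: CDB Add1=-1; issue SUB r4<-Add1  regs: r0:6,r1:Mul1,r2:7,r3:-1,r4:Add1,r5:2
  c4: issue MUL r3<-Mul2  regs: r0:6,r1:Mul1,r2:7,r3:Mul2,r4:Add1,r5:2
  c5: CDB Add1=-1; issue ADD r5<-Add1  regs: r0:6,r1:Mul1,r2:7,r3:Mul2,r4:-1,r5:Add1
  c6: stall  regs: r0:6,r1:Mul1,r2:7,r3:Mul2,r4:-1,r5:Add1
  c7: CDB Add1=12; stall  regs: r0:6,r1:Mul1,r2:7,r3:Mul2,r4:-1,r5:12
  c8: CDB Mul1=16; issue MUL r2<-Mul1  regs: r0:6,r1:16,r2:Mul1,r3:Mul2,r4:-1,r5:12
  c9: -  regs: r0:6,r1:16,r2:Mul1,r3:Mul2,r4:-1,r5:12
  c10: -  regs: r0:6,r1:16,r2:Mul1,r3:Mul2,r4:-1,r5:12
  c11: -  regs: r0:6,r1:16,r2:Mul1,r3:Mul2,r4:-1,r5:12
  c12: -  regs: r0:6,r1:16,r2:Mul1,r3:Mul2,r4:-1,r5:12
  c13: CDB Mul2=256  regs: r0:6,r1:16,r2:Mul1,r3:256,r4:-1,r5:12
  c14: -  regs: r0:6,r1:16,r2:Mul1,r3:256,r4:-1,r5:12
  c15: -  regs: r0:6,r1:16,r2:Mul1,r3:256,r4:-1,r5:12
  c16: -  regs: r0:6,r1:16,r2:Mul1,r3:256,r4:-1,r5:12
  c17: -  regs: r0:6,r1:16,r2:Mul1,r3:256,r4:-1,r5:12
  c18: CDB Mul1=1792  regs: r0:6,r1:16,r2:1792,r3:256,r4:-1,r5:12

STATUS = VALUE 1792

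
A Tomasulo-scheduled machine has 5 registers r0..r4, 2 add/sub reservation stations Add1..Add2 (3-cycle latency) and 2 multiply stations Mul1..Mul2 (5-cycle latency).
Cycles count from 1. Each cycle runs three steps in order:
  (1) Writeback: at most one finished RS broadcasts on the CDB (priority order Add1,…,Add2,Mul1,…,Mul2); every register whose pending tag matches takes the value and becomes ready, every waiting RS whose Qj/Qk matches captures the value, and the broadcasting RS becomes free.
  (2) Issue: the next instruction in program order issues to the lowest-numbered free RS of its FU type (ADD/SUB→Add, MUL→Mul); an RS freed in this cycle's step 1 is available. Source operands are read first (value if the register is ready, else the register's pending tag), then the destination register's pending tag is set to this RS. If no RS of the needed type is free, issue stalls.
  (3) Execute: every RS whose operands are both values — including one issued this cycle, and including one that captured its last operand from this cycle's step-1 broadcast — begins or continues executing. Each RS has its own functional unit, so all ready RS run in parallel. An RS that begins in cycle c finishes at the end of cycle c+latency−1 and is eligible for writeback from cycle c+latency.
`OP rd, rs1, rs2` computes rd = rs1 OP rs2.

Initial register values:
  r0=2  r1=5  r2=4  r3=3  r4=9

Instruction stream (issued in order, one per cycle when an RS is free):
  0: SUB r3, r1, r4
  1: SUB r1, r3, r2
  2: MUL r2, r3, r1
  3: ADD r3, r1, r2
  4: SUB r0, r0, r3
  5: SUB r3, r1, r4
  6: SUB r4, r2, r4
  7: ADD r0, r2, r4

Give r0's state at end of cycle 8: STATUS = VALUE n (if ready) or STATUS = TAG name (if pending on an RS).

cycle 1: issue SUB r3<-Add1 // r0:2,r1:5,r2:4,r3:Add1,r4:9
cycle 2: issue SUB r1<-Add2 // r0:2,r1:Add2,r2:4,r3:Add1,r4:9
cycle 3: issue MUL r2<-Mul1 // r0:2,r1:Add2,r2:Mul1,r3:Add1,r4:9
cycle 4: CDB Add1=-4; issue ADD r3<-Add1 // r0:2,r1:Add2,r2:Mul1,r3:Add1,r4:9
cycle 5: stall // r0:2,r1:Add2,r2:Mul1,r3:Add1,r4:9
cycle 6: stall // r0:2,r1:Add2,r2:Mul1,r3:Add1,r4:9
cycle 7: CDB Add2=-8; issue SUB r0<-Add2 // r0:Add2,r1:-8,r2:Mul1,r3:Add1,r4:9
cycle 8: stall // r0:Add2,r1:-8,r2:Mul1,r3:Add1,r4:9

STATUS = TAG Add2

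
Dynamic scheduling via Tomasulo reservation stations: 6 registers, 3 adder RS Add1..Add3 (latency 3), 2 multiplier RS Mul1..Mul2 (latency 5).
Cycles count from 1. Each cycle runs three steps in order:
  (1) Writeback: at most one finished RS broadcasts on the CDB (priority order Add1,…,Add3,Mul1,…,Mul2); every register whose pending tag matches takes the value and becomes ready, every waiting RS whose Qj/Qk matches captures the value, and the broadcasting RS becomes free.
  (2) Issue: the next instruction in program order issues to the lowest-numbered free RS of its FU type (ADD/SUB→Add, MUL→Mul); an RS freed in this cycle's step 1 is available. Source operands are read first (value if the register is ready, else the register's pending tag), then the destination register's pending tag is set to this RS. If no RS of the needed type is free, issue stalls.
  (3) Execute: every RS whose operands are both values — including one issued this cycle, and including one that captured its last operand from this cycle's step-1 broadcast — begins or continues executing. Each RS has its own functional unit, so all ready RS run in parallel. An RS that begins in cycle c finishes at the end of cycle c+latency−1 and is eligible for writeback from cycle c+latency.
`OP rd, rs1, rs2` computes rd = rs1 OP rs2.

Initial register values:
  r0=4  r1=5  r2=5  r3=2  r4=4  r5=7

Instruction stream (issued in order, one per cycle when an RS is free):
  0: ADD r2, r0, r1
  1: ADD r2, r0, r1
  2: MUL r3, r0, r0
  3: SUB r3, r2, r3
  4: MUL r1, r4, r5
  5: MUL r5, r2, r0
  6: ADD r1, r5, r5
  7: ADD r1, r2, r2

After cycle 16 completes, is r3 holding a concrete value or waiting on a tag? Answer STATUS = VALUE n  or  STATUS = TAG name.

  c1: issue ADD r2<-Add1  regs: r0:4,r1:5,r2:Add1,r3:2,r4:4,r5:7
  c2: issue ADD r2<-Add2  regs: r0:4,r1:5,r2:Add2,r3:2,r4:4,r5:7
  c3: issue MUL r3<-Mul1  regs: r0:4,r1:5,r2:Add2,r3:Mul1,r4:4,r5:7
  c4: CDB Add1=9; issue SUB r3<-Add1  regs: r0:4,r1:5,r2:Add2,r3:Add1,r4:4,r5:7
  c5: CDB Add2=9; issue MUL r1<-Mul2  regs: r0:4,r1:Mul2,r2:9,r3:Add1,r4:4,r5:7
  c6: stall  regs: r0:4,r1:Mul2,r2:9,r3:Add1,r4:4,r5:7
  c7: stall  regs: r0:4,r1:Mul2,r2:9,r3:Add1,r4:4,r5:7
  c8: CDB Mul1=16; issue MUL r5<-Mul1  regs: r0:4,r1:Mul2,r2:9,r3:Add1,r4:4,r5:Mul1
  c9: issue ADD r1<-Add2  regs: r0:4,r1:Add2,r2:9,r3:Add1,r4:4,r5:Mul1
  c10: CDB Mul2=28; issue ADD r1<-Add3  regs: r0:4,r1:Add3,r2:9,r3:Add1,r4:4,r5:Mul1
  c11: CDB Add1=-7  regs: r0:4,r1:Add3,r2:9,r3:-7,r4:4,r5:Mul1
  c12: -  regs: r0:4,r1:Add3,r2:9,r3:-7,r4:4,r5:Mul1
  c13: CDB Add3=18  regs: r0:4,r1:18,r2:9,r3:-7,r4:4,r5:Mul1
  c14: CDB Mul1=36  regs: r0:4,r1:18,r2:9,r3:-7,r4:4,r5:36
  c15: -  regs: r0:4,r1:18,r2:9,r3:-7,r4:4,r5:36
  c16: -  regs: r0:4,r1:18,r2:9,r3:-7,r4:4,r5:36

STATUS = VALUE -7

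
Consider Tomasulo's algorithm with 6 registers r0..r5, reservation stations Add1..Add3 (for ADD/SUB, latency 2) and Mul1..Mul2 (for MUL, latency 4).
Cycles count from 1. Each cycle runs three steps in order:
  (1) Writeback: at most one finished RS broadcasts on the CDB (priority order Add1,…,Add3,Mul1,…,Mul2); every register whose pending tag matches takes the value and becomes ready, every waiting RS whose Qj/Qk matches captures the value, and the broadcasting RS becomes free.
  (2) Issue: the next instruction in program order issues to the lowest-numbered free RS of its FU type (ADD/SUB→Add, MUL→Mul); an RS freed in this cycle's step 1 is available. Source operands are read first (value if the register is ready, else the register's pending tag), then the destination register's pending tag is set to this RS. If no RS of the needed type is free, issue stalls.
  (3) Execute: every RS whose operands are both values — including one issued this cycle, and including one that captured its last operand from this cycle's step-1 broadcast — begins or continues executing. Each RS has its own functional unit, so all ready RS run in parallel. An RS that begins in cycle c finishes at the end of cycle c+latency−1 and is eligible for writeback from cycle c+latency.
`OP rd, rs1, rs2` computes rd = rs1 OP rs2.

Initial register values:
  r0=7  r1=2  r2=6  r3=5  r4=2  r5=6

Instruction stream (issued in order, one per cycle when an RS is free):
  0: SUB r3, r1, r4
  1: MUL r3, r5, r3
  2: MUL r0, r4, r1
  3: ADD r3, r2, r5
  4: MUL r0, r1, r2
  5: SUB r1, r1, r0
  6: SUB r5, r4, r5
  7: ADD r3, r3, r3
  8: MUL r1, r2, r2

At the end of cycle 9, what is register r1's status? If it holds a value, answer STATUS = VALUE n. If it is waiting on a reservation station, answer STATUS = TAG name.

  c1: issue SUB r3<-Add1  regs: r0:7,r1:2,r2:6,r3:Add1,r4:2,r5:6
  c2: issue MUL r3<-Mul1  regs: r0:7,r1:2,r2:6,r3:Mul1,r4:2,r5:6
  c3: CDB Add1=0; issue MUL r0<-Mul2  regs: r0:Mul2,r1:2,r2:6,r3:Mul1,r4:2,r5:6
  c4: issue ADD r3<-Add1  regs: r0:Mul2,r1:2,r2:6,r3:Add1,r4:2,r5:6
  c5: stall  regs: r0:Mul2,r1:2,r2:6,r3:Add1,r4:2,r5:6
  c6: CDB Add1=12; stall  regs: r0:Mul2,r1:2,r2:6,r3:12,r4:2,r5:6
  c7: CDB Mul1=0; issue MUL r0<-Mul1  regs: r0:Mul1,r1:2,r2:6,r3:12,r4:2,r5:6
  c8: CDB Mul2=4; issue SUB r1<-Add1  regs: r0:Mul1,r1:Add1,r2:6,r3:12,r4:2,r5:6
  c9: issue SUB r5<-Add2  regs: r0:Mul1,r1:Add1,r2:6,r3:12,r4:2,r5:Add2

STATUS = TAG Add1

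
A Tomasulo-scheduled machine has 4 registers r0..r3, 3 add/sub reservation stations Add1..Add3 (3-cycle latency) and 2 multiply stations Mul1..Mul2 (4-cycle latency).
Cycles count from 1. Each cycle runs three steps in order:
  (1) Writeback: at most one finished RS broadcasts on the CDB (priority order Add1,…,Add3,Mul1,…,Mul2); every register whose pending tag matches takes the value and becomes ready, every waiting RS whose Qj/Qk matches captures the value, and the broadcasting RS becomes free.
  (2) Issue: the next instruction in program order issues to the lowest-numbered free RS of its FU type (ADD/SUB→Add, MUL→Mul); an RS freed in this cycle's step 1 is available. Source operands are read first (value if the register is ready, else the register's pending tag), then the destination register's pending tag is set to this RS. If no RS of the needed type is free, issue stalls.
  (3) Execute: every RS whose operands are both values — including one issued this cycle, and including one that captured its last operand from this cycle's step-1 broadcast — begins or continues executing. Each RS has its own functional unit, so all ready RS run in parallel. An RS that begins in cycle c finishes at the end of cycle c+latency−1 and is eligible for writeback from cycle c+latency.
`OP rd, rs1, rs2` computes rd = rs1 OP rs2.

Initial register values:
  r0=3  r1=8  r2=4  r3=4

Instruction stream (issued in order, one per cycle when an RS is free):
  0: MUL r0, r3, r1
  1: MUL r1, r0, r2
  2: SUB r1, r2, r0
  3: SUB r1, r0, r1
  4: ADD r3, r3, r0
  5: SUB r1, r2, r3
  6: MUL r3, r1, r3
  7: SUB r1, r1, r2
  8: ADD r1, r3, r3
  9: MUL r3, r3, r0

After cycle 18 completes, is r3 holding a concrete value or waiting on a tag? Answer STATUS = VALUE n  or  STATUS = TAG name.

cycle 1: issue MUL r0<-Mul1 // r0:Mul1,r1:8,r2:4,r3:4
cycle 2: issue MUL r1<-Mul2 // r0:Mul1,r1:Mul2,r2:4,r3:4
cycle 3: issue SUB r1<-Add1 // r0:Mul1,r1:Add1,r2:4,r3:4
cycle 4: issue SUB r1<-Add2 // r0:Mul1,r1:Add2,r2:4,r3:4
cycle 5: CDB Mul1=32; issue ADD r3<-Add3 // r0:32,r1:Add2,r2:4,r3:Add3
cycle 6: stall // r0:32,r1:Add2,r2:4,r3:Add3
cycle 7: stall // r0:32,r1:Add2,r2:4,r3:Add3
cycle 8: CDB Add1=-28; issue SUB r1<-Add1 // r0:32,r1:Add1,r2:4,r3:Add3
cycle 9: CDB Add3=36; issue MUL r3<-Mul1 // r0:32,r1:Add1,r2:4,r3:Mul1
cycle 10: CDB Mul2=128; issue SUB r1<-Add3 // r0:32,r1:Add3,r2:4,r3:Mul1
cycle 11: CDB Add2=60; issue ADD r1<-Add2 // r0:32,r1:Add2,r2:4,r3:Mul1
cycle 12: CDB Add1=-32; issue MUL r3<-Mul2 // r0:32,r1:Add2,r2:4,r3:Mul2
cycle 13: - // r0:32,r1:Add2,r2:4,r3:Mul2
cycle 14: - // r0:32,r1:Add2,r2:4,r3:Mul2
cycle 15: CDB Add3=-36 // r0:32,r1:Add2,r2:4,r3:Mul2
cycle 16: CDB Mul1=-1152 // r0:32,r1:Add2,r2:4,r3:Mul2
cycle 17: - // r0:32,r1:Add2,r2:4,r3:Mul2
cycle 18: - // r0:32,r1:Add2,r2:4,r3:Mul2

STATUS = TAG Mul2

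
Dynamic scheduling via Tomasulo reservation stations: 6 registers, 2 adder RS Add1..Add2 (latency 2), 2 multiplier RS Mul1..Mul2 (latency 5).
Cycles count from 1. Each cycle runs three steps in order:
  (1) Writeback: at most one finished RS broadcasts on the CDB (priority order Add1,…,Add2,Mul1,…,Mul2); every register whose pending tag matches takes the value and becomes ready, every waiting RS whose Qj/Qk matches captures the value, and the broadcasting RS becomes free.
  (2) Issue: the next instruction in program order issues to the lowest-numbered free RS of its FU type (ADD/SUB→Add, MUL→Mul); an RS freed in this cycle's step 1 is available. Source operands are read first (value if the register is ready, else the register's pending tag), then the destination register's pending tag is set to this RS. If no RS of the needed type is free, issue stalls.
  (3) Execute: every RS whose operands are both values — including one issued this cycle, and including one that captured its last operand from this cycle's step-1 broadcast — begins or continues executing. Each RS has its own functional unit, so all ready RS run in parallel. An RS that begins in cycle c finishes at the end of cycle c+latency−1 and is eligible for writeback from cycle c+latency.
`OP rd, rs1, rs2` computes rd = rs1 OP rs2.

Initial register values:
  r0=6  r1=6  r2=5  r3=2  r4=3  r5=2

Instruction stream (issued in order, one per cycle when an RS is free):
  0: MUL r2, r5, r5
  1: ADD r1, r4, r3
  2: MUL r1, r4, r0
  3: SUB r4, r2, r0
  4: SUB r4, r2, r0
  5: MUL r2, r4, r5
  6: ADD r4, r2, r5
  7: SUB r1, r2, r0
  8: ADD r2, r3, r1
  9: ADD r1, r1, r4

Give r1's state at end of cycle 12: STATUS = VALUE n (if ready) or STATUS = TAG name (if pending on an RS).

c1: issue MUL r2<-Mul1 | r0:6,r1:6,r2:Mul1,r3:2,r4:3,r5:2
c2: issue ADD r1<-Add1 | r0:6,r1:Add1,r2:Mul1,r3:2,r4:3,r5:2
c3: issue MUL r1<-Mul2 | r0:6,r1:Mul2,r2:Mul1,r3:2,r4:3,r5:2
c4: CDB Add1=5; issue SUB r4<-Add1 | r0:6,r1:Mul2,r2:Mul1,r3:2,r4:Add1,r5:2
c5: issue SUB r4<-Add2 | r0:6,r1:Mul2,r2:Mul1,r3:2,r4:Add2,r5:2
c6: CDB Mul1=4; issue MUL r2<-Mul1 | r0:6,r1:Mul2,r2:Mul1,r3:2,r4:Add2,r5:2
c7: stall | r0:6,r1:Mul2,r2:Mul1,r3:2,r4:Add2,r5:2
c8: CDB Add1=-2; issue ADD r4<-Add1 | r0:6,r1:Mul2,r2:Mul1,r3:2,r4:Add1,r5:2
c9: CDB Add2=-2; issue SUB r1<-Add2 | r0:6,r1:Add2,r2:Mul1,r3:2,r4:Add1,r5:2
c10: CDB Mul2=18; stall | r0:6,r1:Add2,r2:Mul1,r3:2,r4:Add1,r5:2
c11: stall | r0:6,r1:Add2,r2:Mul1,r3:2,r4:Add1,r5:2
c12: stall | r0:6,r1:Add2,r2:Mul1,r3:2,r4:Add1,r5:2

STATUS = TAG Add2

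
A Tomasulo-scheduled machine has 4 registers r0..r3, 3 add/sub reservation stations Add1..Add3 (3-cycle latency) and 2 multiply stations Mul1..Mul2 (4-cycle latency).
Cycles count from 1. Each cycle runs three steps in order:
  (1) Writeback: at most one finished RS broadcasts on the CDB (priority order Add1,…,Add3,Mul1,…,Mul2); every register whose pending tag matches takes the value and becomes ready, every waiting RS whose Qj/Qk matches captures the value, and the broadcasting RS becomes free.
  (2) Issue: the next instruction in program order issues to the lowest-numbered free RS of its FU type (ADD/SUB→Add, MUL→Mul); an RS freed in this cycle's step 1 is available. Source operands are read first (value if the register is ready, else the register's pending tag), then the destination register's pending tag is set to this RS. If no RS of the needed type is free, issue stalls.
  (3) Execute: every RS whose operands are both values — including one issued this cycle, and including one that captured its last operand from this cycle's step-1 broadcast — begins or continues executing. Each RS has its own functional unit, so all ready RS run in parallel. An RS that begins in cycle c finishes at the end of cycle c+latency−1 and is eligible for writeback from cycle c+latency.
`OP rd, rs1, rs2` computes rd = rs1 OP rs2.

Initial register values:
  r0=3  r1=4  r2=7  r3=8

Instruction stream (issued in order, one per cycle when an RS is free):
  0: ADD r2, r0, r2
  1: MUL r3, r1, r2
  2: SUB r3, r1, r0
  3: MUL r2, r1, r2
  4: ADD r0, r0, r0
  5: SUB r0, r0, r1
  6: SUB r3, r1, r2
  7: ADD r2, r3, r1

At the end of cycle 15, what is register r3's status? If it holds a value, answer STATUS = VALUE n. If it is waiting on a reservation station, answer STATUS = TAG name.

c1: issue ADD r2<-Add1 | r0:3,r1:4,r2:Add1,r3:8
c2: issue MUL r3<-Mul1 | r0:3,r1:4,r2:Add1,r3:Mul1
c3: issue SUB r3<-Add2 | r0:3,r1:4,r2:Add1,r3:Add2
c4: CDB Add1=10; issue MUL r2<-Mul2 | r0:3,r1:4,r2:Mul2,r3:Add2
c5: issue ADD r0<-Add1 | r0:Add1,r1:4,r2:Mul2,r3:Add2
c6: CDB Add2=1; issue SUB r0<-Add2 | r0:Add2,r1:4,r2:Mul2,r3:1
c7: issue SUB r3<-Add3 | r0:Add2,r1:4,r2:Mul2,r3:Add3
c8: CDB Add1=6; issue ADD r2<-Add1 | r0:Add2,r1:4,r2:Add1,r3:Add3
c9: CDB Mul1=40 | r0:Add2,r1:4,r2:Add1,r3:Add3
c10: CDB Mul2=40 | r0:Add2,r1:4,r2:Add1,r3:Add3
c11: CDB Add2=2 | r0:2,r1:4,r2:Add1,r3:Add3
c12: - | r0:2,r1:4,r2:Add1,r3:Add3
c13: CDB Add3=-36 | r0:2,r1:4,r2:Add1,r3:-36
c14: - | r0:2,r1:4,r2:Add1,r3:-36
c15: - | r0:2,r1:4,r2:Add1,r3:-36

STATUS = VALUE -36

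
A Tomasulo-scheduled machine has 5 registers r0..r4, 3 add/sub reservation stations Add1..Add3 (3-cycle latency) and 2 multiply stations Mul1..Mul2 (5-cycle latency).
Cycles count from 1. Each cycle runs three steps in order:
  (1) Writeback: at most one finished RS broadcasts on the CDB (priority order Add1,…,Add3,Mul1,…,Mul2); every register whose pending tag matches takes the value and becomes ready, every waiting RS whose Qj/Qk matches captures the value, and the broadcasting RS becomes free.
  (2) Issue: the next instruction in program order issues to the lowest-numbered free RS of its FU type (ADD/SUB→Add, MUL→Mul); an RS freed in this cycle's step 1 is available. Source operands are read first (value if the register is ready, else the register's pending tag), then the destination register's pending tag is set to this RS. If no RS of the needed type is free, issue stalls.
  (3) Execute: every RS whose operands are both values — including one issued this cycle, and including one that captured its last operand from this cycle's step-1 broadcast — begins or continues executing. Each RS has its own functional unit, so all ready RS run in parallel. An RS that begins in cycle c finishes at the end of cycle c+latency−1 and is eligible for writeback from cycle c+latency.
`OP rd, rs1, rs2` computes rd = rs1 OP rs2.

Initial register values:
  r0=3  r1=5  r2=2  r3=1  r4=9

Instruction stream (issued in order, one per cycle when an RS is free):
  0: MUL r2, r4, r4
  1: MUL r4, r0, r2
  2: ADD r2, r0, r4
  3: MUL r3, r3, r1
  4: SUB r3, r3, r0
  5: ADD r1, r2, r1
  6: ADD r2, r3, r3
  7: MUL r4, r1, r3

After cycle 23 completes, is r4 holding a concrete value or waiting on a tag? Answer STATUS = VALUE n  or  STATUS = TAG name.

STATUS = VALUE 502

  c1: issue MUL r2<-Mul1  regs: r0:3,r1:5,r2:Mul1,r3:1,r4:9
  c2: issue MUL r4<-Mul2  regs: r0:3,r1:5,r2:Mul1,r3:1,r4:Mul2
  c3: issue ADD r2<-Add1  regs: r0:3,r1:5,r2:Add1,r3:1,r4:Mul2
  c4: stall  regs: r0:3,r1:5,r2:Add1,r3:1,r4:Mul2
  c5: stall  regs: r0:3,r1:5,r2:Add1,r3:1,r4:Mul2
  c6: CDB Mul1=81; issue MUL r3<-Mul1  regs: r0:3,r1:5,r2:Add1,r3:Mul1,r4:Mul2
  c7: issue SUB r3<-Add2  regs: r0:3,r1:5,r2:Add1,r3:Add2,r4:Mul2
  c8: issue ADD r1<-Add3  regs: r0:3,r1:Add3,r2:Add1,r3:Add2,r4:Mul2
  c9: stall  regs: r0:3,r1:Add3,r2:Add1,r3:Add2,r4:Mul2
  c10: stall  regs: r0:3,r1:Add3,r2:Add1,r3:Add2,r4:Mul2
  c11: CDB Mul1=5; stall  regs: r0:3,r1:Add3,r2:Add1,r3:Add2,r4:Mul2
  c12: CDB Mul2=243; stall  regs: r0:3,r1:Add3,r2:Add1,r3:Add2,r4:243
  c13: stall  regs: r0:3,r1:Add3,r2:Add1,r3:Add2,r4:243
  c14: CDB Add2=2; issue ADD r2<-Add2  regs: r0:3,r1:Add3,r2:Add2,r3:2,r4:243
  c15: CDB Add1=246; issue MUL r4<-Mul1  regs: r0:3,r1:Add3,r2:Add2,r3:2,r4:Mul1
  c16: -  regs: r0:3,r1:Add3,r2:Add2,r3:2,r4:Mul1
  c17: CDB Add2=4  regs: r0:3,r1:Add3,r2:4,r3:2,r4:Mul1
  c18: CDB Add3=251  regs: r0:3,r1:251,r2:4,r3:2,r4:Mul1
  c19: -  regs: r0:3,r1:251,r2:4,r3:2,r4:Mul1
  c20: -  regs: r0:3,r1:251,r2:4,r3:2,r4:Mul1
  c21: -  regs: r0:3,r1:251,r2:4,r3:2,r4:Mul1
  c22: -  regs: r0:3,r1:251,r2:4,r3:2,r4:Mul1
  c23: CDB Mul1=502  regs: r0:3,r1:251,r2:4,r3:2,r4:502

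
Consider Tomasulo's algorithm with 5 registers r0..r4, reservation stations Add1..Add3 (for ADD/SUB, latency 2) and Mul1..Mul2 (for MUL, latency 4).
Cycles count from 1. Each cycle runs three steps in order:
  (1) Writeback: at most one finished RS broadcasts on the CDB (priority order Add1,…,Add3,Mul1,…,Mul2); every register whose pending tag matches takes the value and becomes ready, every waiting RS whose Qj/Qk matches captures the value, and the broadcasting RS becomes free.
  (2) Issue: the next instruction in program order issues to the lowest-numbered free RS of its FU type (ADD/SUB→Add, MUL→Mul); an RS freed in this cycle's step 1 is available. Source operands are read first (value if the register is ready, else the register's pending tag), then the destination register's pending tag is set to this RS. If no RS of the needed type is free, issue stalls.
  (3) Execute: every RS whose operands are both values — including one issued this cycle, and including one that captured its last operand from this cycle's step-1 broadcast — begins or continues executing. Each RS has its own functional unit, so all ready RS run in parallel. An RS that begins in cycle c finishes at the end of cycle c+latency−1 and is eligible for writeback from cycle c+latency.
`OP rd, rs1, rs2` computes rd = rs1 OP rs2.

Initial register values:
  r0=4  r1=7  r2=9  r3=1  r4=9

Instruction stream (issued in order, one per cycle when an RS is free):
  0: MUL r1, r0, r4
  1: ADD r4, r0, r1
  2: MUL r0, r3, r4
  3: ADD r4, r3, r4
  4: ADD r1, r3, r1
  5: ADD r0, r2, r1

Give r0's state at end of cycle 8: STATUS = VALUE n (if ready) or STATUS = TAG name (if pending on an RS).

STATUS = TAG Add1

cycle 1: issue MUL r1<-Mul1 // r0:4,r1:Mul1,r2:9,r3:1,r4:9
cycle 2: issue ADD r4<-Add1 // r0:4,r1:Mul1,r2:9,r3:1,r4:Add1
cycle 3: issue MUL r0<-Mul2 // r0:Mul2,r1:Mul1,r2:9,r3:1,r4:Add1
cycle 4: issue ADD r4<-Add2 // r0:Mul2,r1:Mul1,r2:9,r3:1,r4:Add2
cycle 5: CDB Mul1=36; issue ADD r1<-Add3 // r0:Mul2,r1:Add3,r2:9,r3:1,r4:Add2
cycle 6: stall // r0:Mul2,r1:Add3,r2:9,r3:1,r4:Add2
cycle 7: CDB Add1=40; issue ADD r0<-Add1 // r0:Add1,r1:Add3,r2:9,r3:1,r4:Add2
cycle 8: CDB Add3=37 // r0:Add1,r1:37,r2:9,r3:1,r4:Add2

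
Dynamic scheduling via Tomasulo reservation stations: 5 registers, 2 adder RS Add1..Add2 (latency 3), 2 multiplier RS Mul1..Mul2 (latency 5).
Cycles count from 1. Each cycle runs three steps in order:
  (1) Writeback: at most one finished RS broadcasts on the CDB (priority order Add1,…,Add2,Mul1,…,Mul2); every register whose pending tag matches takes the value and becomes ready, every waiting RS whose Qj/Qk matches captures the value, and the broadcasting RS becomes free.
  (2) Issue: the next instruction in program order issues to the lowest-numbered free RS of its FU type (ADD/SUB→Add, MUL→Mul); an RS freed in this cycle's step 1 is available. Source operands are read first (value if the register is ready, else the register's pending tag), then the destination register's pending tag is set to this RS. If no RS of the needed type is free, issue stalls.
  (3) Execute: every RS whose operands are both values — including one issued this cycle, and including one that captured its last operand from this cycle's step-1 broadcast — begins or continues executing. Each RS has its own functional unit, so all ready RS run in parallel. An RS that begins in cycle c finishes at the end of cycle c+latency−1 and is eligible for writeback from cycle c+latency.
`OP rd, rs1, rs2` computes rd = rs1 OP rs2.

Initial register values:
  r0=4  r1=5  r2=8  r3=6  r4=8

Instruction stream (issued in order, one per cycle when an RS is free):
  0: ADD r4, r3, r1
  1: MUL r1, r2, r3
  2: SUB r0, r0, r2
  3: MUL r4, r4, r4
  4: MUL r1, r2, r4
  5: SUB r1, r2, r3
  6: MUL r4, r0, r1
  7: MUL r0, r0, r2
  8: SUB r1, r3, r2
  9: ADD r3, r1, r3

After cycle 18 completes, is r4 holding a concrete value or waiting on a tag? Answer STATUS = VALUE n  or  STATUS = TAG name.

STATUS = VALUE -8

  c1: issue ADD r4<-Add1  regs: r0:4,r1:5,r2:8,r3:6,r4:Add1
  c2: issue MUL r1<-Mul1  regs: r0:4,r1:Mul1,r2:8,r3:6,r4:Add1
  c3: issue SUB r0<-Add2  regs: r0:Add2,r1:Mul1,r2:8,r3:6,r4:Add1
  c4: CDB Add1=11; issue MUL r4<-Mul2  regs: r0:Add2,r1:Mul1,r2:8,r3:6,r4:Mul2
  c5: stall  regs: r0:Add2,r1:Mul1,r2:8,r3:6,r4:Mul2
  c6: CDB Add2=-4; stall  regs: r0:-4,r1:Mul1,r2:8,r3:6,r4:Mul2
  c7: CDB Mul1=48; issue MUL r1<-Mul1  regs: r0:-4,r1:Mul1,r2:8,r3:6,r4:Mul2
  c8: issue SUB r1<-Add1  regs: r0:-4,r1:Add1,r2:8,r3:6,r4:Mul2
  c9: CDB Mul2=121; issue MUL r4<-Mul2  regs: r0:-4,r1:Add1,r2:8,r3:6,r4:Mul2
  c10: stall  regs: r0:-4,r1:Add1,r2:8,r3:6,r4:Mul2
  c11: CDB Add1=2; stall  regs: r0:-4,r1:2,r2:8,r3:6,r4:Mul2
  c12: stall  regs: r0:-4,r1:2,r2:8,r3:6,r4:Mul2
  c13: stall  regs: r0:-4,r1:2,r2:8,r3:6,r4:Mul2
  c14: CDB Mul1=968; issue MUL r0<-Mul1  regs: r0:Mul1,r1:2,r2:8,r3:6,r4:Mul2
  c15: issue SUB r1<-Add1  regs: r0:Mul1,r1:Add1,r2:8,r3:6,r4:Mul2
  c16: CDB Mul2=-8; issue ADD r3<-Add2  regs: r0:Mul1,r1:Add1,r2:8,r3:Add2,r4:-8
  c17: -  regs: r0:Mul1,r1:Add1,r2:8,r3:Add2,r4:-8
  c18: CDB Add1=-2  regs: r0:Mul1,r1:-2,r2:8,r3:Add2,r4:-8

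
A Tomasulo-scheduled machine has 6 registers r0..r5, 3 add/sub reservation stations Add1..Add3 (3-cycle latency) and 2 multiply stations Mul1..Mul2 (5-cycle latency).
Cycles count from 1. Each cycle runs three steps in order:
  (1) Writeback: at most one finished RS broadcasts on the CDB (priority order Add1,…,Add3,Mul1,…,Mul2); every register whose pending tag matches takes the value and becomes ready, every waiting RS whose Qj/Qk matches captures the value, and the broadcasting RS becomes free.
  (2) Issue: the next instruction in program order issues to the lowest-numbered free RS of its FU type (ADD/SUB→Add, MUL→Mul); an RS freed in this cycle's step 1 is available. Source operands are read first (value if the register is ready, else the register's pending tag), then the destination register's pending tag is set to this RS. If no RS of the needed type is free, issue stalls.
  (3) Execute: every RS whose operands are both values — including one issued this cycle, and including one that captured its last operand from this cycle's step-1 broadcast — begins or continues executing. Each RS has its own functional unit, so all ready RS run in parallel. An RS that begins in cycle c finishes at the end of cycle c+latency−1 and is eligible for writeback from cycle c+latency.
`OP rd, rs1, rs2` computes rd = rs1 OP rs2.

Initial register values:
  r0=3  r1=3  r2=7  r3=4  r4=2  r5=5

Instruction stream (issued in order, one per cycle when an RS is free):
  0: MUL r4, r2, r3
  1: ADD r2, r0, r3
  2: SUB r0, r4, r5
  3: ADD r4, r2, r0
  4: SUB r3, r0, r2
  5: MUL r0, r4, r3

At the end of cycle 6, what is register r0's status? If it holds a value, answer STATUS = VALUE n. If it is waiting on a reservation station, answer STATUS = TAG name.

STATUS = TAG Mul1

cycle 1: issue MUL r4<-Mul1 // r0:3,r1:3,r2:7,r3:4,r4:Mul1,r5:5
cycle 2: issue ADD r2<-Add1 // r0:3,r1:3,r2:Add1,r3:4,r4:Mul1,r5:5
cycle 3: issue SUB r0<-Add2 // r0:Add2,r1:3,r2:Add1,r3:4,r4:Mul1,r5:5
cycle 4: issue ADD r4<-Add3 // r0:Add2,r1:3,r2:Add1,r3:4,r4:Add3,r5:5
cycle 5: CDB Add1=7; issue SUB r3<-Add1 // r0:Add2,r1:3,r2:7,r3:Add1,r4:Add3,r5:5
cycle 6: CDB Mul1=28; issue MUL r0<-Mul1 // r0:Mul1,r1:3,r2:7,r3:Add1,r4:Add3,r5:5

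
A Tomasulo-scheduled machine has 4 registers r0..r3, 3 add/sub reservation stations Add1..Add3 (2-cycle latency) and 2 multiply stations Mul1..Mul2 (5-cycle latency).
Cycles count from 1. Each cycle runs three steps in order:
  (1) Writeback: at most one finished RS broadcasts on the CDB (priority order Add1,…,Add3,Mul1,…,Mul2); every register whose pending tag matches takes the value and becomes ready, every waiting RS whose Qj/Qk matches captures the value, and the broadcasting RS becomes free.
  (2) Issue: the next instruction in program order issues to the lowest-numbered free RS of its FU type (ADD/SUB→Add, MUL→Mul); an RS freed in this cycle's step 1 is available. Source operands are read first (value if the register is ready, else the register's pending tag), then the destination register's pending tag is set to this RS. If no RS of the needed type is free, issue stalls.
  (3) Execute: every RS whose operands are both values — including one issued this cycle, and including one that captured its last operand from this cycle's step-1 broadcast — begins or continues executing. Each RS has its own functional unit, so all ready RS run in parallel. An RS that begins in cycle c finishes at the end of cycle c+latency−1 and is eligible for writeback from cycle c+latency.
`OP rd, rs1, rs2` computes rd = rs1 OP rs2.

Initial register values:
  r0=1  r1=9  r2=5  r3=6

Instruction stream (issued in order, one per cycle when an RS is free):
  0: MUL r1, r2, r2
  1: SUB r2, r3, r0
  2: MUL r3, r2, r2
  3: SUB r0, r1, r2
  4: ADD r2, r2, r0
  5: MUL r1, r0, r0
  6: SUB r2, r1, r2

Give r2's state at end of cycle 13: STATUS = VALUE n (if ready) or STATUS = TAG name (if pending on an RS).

cycle 1: issue MUL r1<-Mul1 // r0:1,r1:Mul1,r2:5,r3:6
cycle 2: issue SUB r2<-Add1 // r0:1,r1:Mul1,r2:Add1,r3:6
cycle 3: issue MUL r3<-Mul2 // r0:1,r1:Mul1,r2:Add1,r3:Mul2
cycle 4: CDB Add1=5; issue SUB r0<-Add1 // r0:Add1,r1:Mul1,r2:5,r3:Mul2
cycle 5: issue ADD r2<-Add2 // r0:Add1,r1:Mul1,r2:Add2,r3:Mul2
cycle 6: CDB Mul1=25; issue MUL r1<-Mul1 // r0:Add1,r1:Mul1,r2:Add2,r3:Mul2
cycle 7: issue SUB r2<-Add3 // r0:Add1,r1:Mul1,r2:Add3,r3:Mul2
cycle 8: CDB Add1=20 // r0:20,r1:Mul1,r2:Add3,r3:Mul2
cycle 9: CDB Mul2=25 // r0:20,r1:Mul1,r2:Add3,r3:25
cycle 10: CDB Add2=25 // r0:20,r1:Mul1,r2:Add3,r3:25
cycle 11: - // r0:20,r1:Mul1,r2:Add3,r3:25
cycle 12: - // r0:20,r1:Mul1,r2:Add3,r3:25
cycle 13: CDB Mul1=400 // r0:20,r1:400,r2:Add3,r3:25

STATUS = TAG Add3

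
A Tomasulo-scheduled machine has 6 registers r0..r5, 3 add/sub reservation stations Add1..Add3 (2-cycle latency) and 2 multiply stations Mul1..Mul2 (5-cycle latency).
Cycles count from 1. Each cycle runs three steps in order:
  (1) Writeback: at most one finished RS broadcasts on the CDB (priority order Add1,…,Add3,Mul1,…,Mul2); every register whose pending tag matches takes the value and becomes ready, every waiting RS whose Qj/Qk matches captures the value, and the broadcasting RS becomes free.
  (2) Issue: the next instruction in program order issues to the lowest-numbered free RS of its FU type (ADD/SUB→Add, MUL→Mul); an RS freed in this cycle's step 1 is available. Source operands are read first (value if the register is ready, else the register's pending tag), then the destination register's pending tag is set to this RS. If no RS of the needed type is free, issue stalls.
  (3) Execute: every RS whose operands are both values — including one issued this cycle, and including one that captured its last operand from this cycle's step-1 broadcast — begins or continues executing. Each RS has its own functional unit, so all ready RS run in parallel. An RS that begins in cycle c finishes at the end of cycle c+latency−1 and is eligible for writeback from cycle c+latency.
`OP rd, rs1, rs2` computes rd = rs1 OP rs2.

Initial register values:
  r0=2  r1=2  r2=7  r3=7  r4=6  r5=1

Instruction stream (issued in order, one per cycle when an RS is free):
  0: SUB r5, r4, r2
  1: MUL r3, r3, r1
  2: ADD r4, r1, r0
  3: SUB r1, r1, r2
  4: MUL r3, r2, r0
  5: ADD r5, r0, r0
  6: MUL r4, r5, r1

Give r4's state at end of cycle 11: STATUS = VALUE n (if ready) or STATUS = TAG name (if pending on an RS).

STATUS = TAG Mul1

c1: issue SUB r5<-Add1 | r0:2,r1:2,r2:7,r3:7,r4:6,r5:Add1
c2: issue MUL r3<-Mul1 | r0:2,r1:2,r2:7,r3:Mul1,r4:6,r5:Add1
c3: CDB Add1=-1; issue ADD r4<-Add1 | r0:2,r1:2,r2:7,r3:Mul1,r4:Add1,r5:-1
c4: issue SUB r1<-Add2 | r0:2,r1:Add2,r2:7,r3:Mul1,r4:Add1,r5:-1
c5: CDB Add1=4; issue MUL r3<-Mul2 | r0:2,r1:Add2,r2:7,r3:Mul2,r4:4,r5:-1
c6: CDB Add2=-5; issue ADD r5<-Add1 | r0:2,r1:-5,r2:7,r3:Mul2,r4:4,r5:Add1
c7: CDB Mul1=14; issue MUL r4<-Mul1 | r0:2,r1:-5,r2:7,r3:Mul2,r4:Mul1,r5:Add1
c8: CDB Add1=4 | r0:2,r1:-5,r2:7,r3:Mul2,r4:Mul1,r5:4
c9: - | r0:2,r1:-5,r2:7,r3:Mul2,r4:Mul1,r5:4
c10: CDB Mul2=14 | r0:2,r1:-5,r2:7,r3:14,r4:Mul1,r5:4
c11: - | r0:2,r1:-5,r2:7,r3:14,r4:Mul1,r5:4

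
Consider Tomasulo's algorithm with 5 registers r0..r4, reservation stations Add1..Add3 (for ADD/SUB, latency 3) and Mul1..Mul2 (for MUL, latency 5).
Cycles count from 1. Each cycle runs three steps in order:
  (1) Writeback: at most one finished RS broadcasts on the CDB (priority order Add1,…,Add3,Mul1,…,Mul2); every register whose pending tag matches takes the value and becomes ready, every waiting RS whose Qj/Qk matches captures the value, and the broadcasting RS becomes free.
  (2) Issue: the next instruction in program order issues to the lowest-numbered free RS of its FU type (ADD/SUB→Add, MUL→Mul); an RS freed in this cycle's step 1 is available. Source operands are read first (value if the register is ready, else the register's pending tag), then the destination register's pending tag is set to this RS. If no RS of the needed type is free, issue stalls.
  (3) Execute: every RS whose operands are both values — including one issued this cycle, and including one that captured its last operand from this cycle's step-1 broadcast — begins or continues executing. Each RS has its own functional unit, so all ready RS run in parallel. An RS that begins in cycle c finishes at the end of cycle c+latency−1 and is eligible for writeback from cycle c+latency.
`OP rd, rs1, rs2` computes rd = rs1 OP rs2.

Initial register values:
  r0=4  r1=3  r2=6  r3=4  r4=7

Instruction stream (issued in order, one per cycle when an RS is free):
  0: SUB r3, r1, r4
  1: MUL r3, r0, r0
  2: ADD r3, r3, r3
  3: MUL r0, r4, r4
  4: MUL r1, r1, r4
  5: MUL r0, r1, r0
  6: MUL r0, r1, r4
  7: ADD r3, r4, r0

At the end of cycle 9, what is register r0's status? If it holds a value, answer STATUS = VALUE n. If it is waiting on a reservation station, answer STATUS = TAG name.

STATUS = TAG Mul2

  c1: issue SUB r3<-Add1  regs: r0:4,r1:3,r2:6,r3:Add1,r4:7
  c2: issue MUL r3<-Mul1  regs: r0:4,r1:3,r2:6,r3:Mul1,r4:7
  c3: issue ADD r3<-Add2  regs: r0:4,r1:3,r2:6,r3:Add2,r4:7
  c4: CDB Add1=-4; issue MUL r0<-Mul2  regs: r0:Mul2,r1:3,r2:6,r3:Add2,r4:7
  c5: stall  regs: r0:Mul2,r1:3,r2:6,r3:Add2,r4:7
  c6: stall  regs: r0:Mul2,r1:3,r2:6,r3:Add2,r4:7
  c7: CDB Mul1=16; issue MUL r1<-Mul1  regs: r0:Mul2,r1:Mul1,r2:6,r3:Add2,r4:7
  c8: stall  regs: r0:Mul2,r1:Mul1,r2:6,r3:Add2,r4:7
  c9: CDB Mul2=49; issue MUL r0<-Mul2  regs: r0:Mul2,r1:Mul1,r2:6,r3:Add2,r4:7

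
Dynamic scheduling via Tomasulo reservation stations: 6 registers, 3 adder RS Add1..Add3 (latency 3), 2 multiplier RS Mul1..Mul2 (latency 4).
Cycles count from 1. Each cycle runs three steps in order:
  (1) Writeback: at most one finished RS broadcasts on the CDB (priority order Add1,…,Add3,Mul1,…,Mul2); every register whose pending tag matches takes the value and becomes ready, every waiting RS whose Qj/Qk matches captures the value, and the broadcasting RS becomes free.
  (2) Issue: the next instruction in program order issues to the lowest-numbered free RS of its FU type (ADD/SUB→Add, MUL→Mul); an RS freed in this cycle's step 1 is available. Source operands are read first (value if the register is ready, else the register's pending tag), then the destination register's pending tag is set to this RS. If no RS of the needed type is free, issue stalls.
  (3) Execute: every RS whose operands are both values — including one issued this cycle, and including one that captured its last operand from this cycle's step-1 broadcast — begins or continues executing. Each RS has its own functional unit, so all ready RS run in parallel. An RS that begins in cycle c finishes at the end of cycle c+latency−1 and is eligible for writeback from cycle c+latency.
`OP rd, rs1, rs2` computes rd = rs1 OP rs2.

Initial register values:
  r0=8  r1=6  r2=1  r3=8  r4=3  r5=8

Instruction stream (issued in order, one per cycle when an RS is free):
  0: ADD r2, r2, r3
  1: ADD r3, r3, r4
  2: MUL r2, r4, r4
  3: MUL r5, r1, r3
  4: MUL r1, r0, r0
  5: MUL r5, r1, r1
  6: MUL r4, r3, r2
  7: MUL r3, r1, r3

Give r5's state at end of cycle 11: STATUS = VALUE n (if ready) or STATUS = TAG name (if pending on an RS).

cycle 1: issue ADD r2<-Add1 // r0:8,r1:6,r2:Add1,r3:8,r4:3,r5:8
cycle 2: issue ADD r3<-Add2 // r0:8,r1:6,r2:Add1,r3:Add2,r4:3,r5:8
cycle 3: issue MUL r2<-Mul1 // r0:8,r1:6,r2:Mul1,r3:Add2,r4:3,r5:8
cycle 4: CDB Add1=9; issue MUL r5<-Mul2 // r0:8,r1:6,r2:Mul1,r3:Add2,r4:3,r5:Mul2
cycle 5: CDB Add2=11; stall // r0:8,r1:6,r2:Mul1,r3:11,r4:3,r5:Mul2
cycle 6: stall // r0:8,r1:6,r2:Mul1,r3:11,r4:3,r5:Mul2
cycle 7: CDB Mul1=9; issue MUL r1<-Mul1 // r0:8,r1:Mul1,r2:9,r3:11,r4:3,r5:Mul2
cycle 8: stall // r0:8,r1:Mul1,r2:9,r3:11,r4:3,r5:Mul2
cycle 9: CDB Mul2=66; issue MUL r5<-Mul2 // r0:8,r1:Mul1,r2:9,r3:11,r4:3,r5:Mul2
cycle 10: stall // r0:8,r1:Mul1,r2:9,r3:11,r4:3,r5:Mul2
cycle 11: CDB Mul1=64; issue MUL r4<-Mul1 // r0:8,r1:64,r2:9,r3:11,r4:Mul1,r5:Mul2

STATUS = TAG Mul2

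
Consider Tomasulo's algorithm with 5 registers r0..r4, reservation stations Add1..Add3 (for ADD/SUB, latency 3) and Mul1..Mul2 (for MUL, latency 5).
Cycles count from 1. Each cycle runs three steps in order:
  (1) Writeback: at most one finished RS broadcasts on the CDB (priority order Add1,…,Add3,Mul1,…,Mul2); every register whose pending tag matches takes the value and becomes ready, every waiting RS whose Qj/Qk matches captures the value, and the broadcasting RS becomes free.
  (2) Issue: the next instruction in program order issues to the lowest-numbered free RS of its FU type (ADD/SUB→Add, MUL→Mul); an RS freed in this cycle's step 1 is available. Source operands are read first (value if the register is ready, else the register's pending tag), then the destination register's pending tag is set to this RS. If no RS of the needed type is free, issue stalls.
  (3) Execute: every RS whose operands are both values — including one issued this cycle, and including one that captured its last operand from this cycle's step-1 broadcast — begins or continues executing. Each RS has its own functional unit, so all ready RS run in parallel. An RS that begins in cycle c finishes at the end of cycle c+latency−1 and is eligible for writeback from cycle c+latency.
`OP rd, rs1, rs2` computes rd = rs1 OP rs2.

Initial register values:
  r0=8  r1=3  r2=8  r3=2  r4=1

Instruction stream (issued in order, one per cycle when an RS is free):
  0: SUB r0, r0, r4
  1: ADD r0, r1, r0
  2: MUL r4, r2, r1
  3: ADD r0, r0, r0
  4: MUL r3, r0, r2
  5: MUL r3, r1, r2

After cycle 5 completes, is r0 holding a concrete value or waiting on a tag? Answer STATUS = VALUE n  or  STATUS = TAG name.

STATUS = TAG Add1

c1: issue SUB r0<-Add1 | r0:Add1,r1:3,r2:8,r3:2,r4:1
c2: issue ADD r0<-Add2 | r0:Add2,r1:3,r2:8,r3:2,r4:1
c3: issue MUL r4<-Mul1 | r0:Add2,r1:3,r2:8,r3:2,r4:Mul1
c4: CDB Add1=7; issue ADD r0<-Add1 | r0:Add1,r1:3,r2:8,r3:2,r4:Mul1
c5: issue MUL r3<-Mul2 | r0:Add1,r1:3,r2:8,r3:Mul2,r4:Mul1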